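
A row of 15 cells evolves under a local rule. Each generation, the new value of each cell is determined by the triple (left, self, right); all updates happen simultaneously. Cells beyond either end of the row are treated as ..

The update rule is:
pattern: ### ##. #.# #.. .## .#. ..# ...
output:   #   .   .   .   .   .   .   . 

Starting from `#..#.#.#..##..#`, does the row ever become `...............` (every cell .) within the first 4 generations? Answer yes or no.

generation 1: ...............
all cells are . at generation 1

yes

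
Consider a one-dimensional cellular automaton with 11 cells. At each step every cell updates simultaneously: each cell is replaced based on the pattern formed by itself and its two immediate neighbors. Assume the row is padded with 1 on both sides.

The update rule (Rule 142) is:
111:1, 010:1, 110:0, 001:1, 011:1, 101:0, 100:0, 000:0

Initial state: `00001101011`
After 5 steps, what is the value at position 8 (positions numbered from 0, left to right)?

1

00011001011
00110011011
01100110011
01001100111
01011001111
position 8 holds 1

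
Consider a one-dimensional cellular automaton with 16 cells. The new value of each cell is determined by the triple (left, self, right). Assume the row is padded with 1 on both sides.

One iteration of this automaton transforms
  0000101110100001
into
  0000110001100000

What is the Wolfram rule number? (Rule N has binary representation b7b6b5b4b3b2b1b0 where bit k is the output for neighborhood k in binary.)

position 7: 111 → 0  (bit 7 = 0)
position 8: 110 → 0  (bit 6 = 0)
position 5: 101 → 1  (bit 5 = 1)
position 0: 100 → 0  (bit 4 = 0)
position 6: 011 → 0  (bit 3 = 0)
position 4: 010 → 1  (bit 2 = 1)
position 3: 001 → 0  (bit 1 = 0)
position 1: 000 → 0  (bit 0 = 0)
bits b7..b0 = 00100100 = 36

36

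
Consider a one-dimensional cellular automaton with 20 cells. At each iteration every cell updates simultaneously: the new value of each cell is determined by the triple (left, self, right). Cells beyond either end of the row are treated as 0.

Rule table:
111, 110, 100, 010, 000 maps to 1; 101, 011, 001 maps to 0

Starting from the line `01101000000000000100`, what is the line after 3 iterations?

iteration 1: 00101111111111110111
iteration 2: 10100111111111110011
iteration 3: 10110011111111111001

10110011111111111001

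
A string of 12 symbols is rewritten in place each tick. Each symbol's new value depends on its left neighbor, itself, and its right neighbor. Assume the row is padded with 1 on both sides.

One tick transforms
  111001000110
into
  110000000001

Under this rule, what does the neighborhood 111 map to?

1

At position 0 the neighborhood is 111; the next row has 1 there.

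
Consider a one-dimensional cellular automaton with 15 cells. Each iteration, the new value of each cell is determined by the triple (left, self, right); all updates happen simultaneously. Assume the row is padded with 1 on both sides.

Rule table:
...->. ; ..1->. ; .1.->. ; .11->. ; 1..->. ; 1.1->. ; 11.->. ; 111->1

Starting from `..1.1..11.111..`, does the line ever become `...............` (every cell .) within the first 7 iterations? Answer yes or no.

yes

...........1...
...............
all cells are . at iteration 2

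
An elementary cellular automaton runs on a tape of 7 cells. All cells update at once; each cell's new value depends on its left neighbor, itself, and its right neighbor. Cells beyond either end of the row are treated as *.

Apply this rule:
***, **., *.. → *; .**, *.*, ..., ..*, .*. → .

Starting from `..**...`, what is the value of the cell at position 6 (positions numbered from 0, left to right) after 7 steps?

step 1: *..**..
step 2: **..**.
step 3: ***..*.
step 4: ****...
step 5: *****..
step 6: ******.
step 7: ******.
position 6 holds .

.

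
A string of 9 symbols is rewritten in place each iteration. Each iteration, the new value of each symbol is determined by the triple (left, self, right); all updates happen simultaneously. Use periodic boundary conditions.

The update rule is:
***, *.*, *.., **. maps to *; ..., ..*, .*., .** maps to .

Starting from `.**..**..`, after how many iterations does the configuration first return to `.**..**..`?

9

iteration 1: ..**..**.
iteration 2: ...**..**
iteration 3: *...**..*
iteration 4: **...**..
iteration 5: .**...**.
iteration 6: ..**...**
iteration 7: *..**...*
iteration 8: **..**...
iteration 9: .**..**..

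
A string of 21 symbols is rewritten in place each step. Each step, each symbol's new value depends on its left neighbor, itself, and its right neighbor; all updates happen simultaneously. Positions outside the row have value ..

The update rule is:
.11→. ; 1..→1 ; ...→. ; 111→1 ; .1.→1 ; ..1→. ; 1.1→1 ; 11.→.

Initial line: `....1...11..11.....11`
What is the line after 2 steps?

....11....1...1......
......1...11..11.....

......1...11..11.....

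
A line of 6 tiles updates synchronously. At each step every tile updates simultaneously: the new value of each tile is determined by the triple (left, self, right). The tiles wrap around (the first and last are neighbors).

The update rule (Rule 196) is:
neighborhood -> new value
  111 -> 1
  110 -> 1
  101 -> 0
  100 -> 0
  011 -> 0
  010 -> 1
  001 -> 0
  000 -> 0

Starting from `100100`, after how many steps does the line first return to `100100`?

100100

1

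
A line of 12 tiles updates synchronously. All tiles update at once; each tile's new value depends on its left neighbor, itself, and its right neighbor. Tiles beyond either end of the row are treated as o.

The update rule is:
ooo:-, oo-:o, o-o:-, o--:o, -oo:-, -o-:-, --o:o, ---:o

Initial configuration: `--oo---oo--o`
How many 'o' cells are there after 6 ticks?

oo-oooo-ooo-
-o----o---o-
--oooo-ooo--
oo---o---ooo
-oooo-ooo---
----o---oooo
count of o: 5

5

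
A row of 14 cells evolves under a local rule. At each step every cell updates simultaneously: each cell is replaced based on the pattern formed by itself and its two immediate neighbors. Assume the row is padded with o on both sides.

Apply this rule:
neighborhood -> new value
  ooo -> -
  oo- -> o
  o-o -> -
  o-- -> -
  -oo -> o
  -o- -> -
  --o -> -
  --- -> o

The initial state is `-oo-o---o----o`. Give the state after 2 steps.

-oo-o---o-oo-o

step 1: -oo---o---oo-o
step 2: -oo-o---o-oo-o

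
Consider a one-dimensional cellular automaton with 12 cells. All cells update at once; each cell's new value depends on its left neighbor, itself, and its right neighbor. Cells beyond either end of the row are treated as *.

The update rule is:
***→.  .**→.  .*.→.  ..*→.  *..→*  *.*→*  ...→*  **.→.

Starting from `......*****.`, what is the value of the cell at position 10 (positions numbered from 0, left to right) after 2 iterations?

*****......*
.....*****..
position 10 holds .

.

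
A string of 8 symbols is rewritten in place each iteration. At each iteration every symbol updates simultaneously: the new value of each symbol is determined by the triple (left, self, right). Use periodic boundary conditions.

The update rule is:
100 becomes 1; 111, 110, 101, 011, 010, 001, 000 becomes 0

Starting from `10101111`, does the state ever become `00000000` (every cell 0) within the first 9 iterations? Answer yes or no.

yes

iteration 1: 00000000
all cells are 0 at iteration 1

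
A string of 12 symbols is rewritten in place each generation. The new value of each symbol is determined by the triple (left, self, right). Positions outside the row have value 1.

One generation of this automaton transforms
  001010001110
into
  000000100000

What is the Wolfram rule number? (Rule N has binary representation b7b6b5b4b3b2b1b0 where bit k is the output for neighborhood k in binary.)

1

position 9: 111 → 0  (bit 7 = 0)
position 10: 110 → 0  (bit 6 = 0)
position 3: 101 → 0  (bit 5 = 0)
position 0: 100 → 0  (bit 4 = 0)
position 8: 011 → 0  (bit 3 = 0)
position 2: 010 → 0  (bit 2 = 0)
position 1: 001 → 0  (bit 1 = 0)
position 6: 000 → 1  (bit 0 = 1)
bits b7..b0 = 00000001 = 1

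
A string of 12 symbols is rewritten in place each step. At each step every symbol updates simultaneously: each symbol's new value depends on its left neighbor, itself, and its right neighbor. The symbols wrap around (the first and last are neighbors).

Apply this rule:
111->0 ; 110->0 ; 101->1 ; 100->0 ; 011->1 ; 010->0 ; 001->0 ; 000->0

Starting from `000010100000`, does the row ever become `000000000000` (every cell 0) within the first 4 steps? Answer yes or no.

000001000000
000000000000
all cells are 0 at step 2

yes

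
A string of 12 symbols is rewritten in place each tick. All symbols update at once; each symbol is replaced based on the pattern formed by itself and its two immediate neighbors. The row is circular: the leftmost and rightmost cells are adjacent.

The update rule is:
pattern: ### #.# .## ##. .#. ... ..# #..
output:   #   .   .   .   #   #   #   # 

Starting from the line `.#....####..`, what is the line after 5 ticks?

tick 1: ######.##.##
tick 2: #####......#
tick 3: ####.######.
tick 4: .##...####..
tick 5: #..###.##.##

#..###.##.##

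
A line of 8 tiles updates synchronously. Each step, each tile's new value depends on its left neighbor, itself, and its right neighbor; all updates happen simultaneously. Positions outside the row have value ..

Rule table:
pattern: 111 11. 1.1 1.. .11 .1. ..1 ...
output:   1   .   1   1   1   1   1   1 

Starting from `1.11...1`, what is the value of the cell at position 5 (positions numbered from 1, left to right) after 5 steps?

111.1111
11.1111.
1.1111.1
11111.11
1111.11.
position 5 holds .

.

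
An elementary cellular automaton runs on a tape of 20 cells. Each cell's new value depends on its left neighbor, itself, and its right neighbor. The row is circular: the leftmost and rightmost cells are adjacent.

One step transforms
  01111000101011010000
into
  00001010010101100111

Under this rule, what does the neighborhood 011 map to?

0

At position 1 the neighborhood is 011; the next row has 0 there.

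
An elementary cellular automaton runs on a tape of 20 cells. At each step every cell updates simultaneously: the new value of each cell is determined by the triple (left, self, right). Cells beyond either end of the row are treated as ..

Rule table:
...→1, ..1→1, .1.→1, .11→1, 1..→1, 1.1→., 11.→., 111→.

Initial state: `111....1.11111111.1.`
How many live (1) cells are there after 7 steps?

7

step 1: 1..11111.1........11
step 2: 1111.....1111111111.
step 3: 1...111111.........1
step 4: 11111.....1111111111
step 5: 1....111111.........
step 6: 111111.....111111111
step 7: 1.....111111........
count of 1: 7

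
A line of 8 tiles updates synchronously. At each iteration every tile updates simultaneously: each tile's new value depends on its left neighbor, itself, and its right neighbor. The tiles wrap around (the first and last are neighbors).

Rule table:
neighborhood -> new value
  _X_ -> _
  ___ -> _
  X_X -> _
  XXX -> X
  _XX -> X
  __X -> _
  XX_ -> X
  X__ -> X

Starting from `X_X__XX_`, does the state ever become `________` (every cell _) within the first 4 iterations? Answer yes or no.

___X_XX_
_____XXX
X____XXX
XX___XXX
iteration 4 is XX___XXX, still not uniform _

no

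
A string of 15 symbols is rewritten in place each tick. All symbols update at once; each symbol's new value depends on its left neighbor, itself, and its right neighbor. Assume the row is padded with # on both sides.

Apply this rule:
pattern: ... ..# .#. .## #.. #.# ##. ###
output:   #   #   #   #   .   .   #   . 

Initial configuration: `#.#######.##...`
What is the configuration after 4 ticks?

#.#.#.###.##.#.

#.#.....#.##.##
#.#.#####.##.#.
#.#.#...#.##.#.
#.#.#.###.##.#.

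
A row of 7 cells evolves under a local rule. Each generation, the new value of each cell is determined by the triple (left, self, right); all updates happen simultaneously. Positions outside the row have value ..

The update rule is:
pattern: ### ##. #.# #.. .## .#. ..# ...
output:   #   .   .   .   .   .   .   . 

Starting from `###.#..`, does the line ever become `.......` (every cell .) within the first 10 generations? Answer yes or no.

yes

generation 1: .#.....
generation 2: .......
all cells are . at generation 2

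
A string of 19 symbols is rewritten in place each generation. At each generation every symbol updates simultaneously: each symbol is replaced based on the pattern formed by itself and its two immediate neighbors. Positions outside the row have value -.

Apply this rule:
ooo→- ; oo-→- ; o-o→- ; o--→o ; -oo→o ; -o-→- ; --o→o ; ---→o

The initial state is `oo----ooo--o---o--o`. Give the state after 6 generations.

oo--o----ooo--o--oo

generation 1: o-ooooo--oo-ooo-oo-
generation 2: --o----ooo--o---o-o
generation 3: oo-ooooo--oo-ooo---
generation 4: o--o----ooo--o--ooo
generation 5: -oo-ooooo--oo-ooo--
generation 6: oo--o----ooo--o--oo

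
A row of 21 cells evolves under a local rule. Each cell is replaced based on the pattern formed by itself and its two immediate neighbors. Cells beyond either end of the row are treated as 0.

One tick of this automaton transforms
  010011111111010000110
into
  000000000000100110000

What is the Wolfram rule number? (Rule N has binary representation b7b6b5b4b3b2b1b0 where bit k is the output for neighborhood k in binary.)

33

position 5: 111 → 0  (bit 7 = 0)
position 11: 110 → 0  (bit 6 = 0)
position 12: 101 → 1  (bit 5 = 1)
position 2: 100 → 0  (bit 4 = 0)
position 4: 011 → 0  (bit 3 = 0)
position 1: 010 → 0  (bit 2 = 0)
position 0: 001 → 0  (bit 1 = 0)
position 15: 000 → 1  (bit 0 = 1)
bits b7..b0 = 00100001 = 33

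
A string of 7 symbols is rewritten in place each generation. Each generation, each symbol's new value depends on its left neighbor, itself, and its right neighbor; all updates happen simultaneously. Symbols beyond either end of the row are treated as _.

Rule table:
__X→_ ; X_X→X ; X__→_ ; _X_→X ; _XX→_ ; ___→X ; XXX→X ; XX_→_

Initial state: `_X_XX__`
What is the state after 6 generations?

_XX___X
____X_X
XXX_XXX
_X_X_X_
_XXXXX_
__XXX__

__XXX__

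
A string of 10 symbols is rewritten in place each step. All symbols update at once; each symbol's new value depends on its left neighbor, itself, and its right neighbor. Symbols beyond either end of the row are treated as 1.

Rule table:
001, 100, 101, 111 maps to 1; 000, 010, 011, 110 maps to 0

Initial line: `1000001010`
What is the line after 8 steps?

1010101010

0100010101
1010101010
0101010101
1010101010  (repeats step 2; period 2)
step 8: 1010101010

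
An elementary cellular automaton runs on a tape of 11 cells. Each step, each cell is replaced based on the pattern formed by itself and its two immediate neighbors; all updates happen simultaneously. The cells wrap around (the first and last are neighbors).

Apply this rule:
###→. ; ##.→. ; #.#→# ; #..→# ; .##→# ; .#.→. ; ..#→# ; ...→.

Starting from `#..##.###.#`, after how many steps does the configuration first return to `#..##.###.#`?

11

.###.##..##
##..##.###.
#.###.##..#
.##..##.###
##.###.##..
#.##..##.##
.##.###.##.
##.##..##.#
..##.###.##
###.##..##.
#..##.###.#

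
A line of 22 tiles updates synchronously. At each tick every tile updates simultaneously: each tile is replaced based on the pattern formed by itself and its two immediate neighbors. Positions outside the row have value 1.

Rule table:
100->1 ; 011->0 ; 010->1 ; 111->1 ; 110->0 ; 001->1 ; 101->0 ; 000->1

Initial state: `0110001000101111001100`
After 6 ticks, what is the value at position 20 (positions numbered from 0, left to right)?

tick 1: 0001111111100110110011
tick 2: 1110111111011000001101
tick 3: 1100011110000111110000
tick 4: 1011101101111011101111
tick 5: 0001000000110001000111
tick 6: 1111111111001111111011
position 20 holds 1

1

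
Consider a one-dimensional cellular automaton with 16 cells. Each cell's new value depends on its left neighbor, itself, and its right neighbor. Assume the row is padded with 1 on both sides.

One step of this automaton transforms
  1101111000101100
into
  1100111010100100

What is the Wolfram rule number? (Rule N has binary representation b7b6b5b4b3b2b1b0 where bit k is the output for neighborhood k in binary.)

197

position 0: 111 → 1  (bit 7 = 1)
position 1: 110 → 1  (bit 6 = 1)
position 2: 101 → 0  (bit 5 = 0)
position 7: 100 → 0  (bit 4 = 0)
position 3: 011 → 0  (bit 3 = 0)
position 10: 010 → 1  (bit 2 = 1)
position 9: 001 → 0  (bit 1 = 0)
position 8: 000 → 1  (bit 0 = 1)
bits b7..b0 = 11000101 = 197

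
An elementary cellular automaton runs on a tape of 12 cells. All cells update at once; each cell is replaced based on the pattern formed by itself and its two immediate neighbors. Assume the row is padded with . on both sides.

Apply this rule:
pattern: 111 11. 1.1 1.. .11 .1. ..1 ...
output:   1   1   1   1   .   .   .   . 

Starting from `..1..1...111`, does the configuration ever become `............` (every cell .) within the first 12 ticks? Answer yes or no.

yes

tick 1: ...1..1...11
tick 2: ....1..1...1
tick 3: .....1..1...
tick 4: ......1..1..
tick 5: .......1..1.
tick 6: ........1..1
tick 7: .........1..
tick 8: ..........1.
tick 9: ...........1
tick 10: ............
all cells are . at tick 10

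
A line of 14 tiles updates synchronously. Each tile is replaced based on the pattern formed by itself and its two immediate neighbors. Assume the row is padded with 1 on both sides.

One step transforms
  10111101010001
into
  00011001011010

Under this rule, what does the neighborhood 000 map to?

At position 11 the neighborhood is 000; the next row has 0 there.

0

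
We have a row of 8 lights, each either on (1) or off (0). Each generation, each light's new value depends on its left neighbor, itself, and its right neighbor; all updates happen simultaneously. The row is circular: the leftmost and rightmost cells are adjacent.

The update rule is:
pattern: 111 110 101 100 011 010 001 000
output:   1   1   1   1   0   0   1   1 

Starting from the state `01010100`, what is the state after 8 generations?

01010111

10101011
11010101
11101010
01110101
10111010
01011101
10101110
01010111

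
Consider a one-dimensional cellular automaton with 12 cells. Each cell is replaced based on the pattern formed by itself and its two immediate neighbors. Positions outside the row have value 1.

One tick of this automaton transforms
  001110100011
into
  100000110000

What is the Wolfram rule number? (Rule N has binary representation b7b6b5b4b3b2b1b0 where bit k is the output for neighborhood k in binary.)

position 3: 111 → 0  (bit 7 = 0)
position 4: 110 → 0  (bit 6 = 0)
position 5: 101 → 0  (bit 5 = 0)
position 0: 100 → 1  (bit 4 = 1)
position 2: 011 → 0  (bit 3 = 0)
position 6: 010 → 1  (bit 2 = 1)
position 1: 001 → 0  (bit 1 = 0)
position 8: 000 → 0  (bit 0 = 0)
bits b7..b0 = 00010100 = 20

20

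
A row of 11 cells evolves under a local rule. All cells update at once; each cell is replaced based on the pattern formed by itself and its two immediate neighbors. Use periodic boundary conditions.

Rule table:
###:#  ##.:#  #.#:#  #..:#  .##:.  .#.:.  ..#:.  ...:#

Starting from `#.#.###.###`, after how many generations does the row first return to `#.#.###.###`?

11

##.#.###.##
###.#.###.#
####.#.###.
.####.#.###
#.####.#.##
##.####.#.#
###.####.#.
.###.####.#
#.###.####.
.#.###.####
#.#.###.###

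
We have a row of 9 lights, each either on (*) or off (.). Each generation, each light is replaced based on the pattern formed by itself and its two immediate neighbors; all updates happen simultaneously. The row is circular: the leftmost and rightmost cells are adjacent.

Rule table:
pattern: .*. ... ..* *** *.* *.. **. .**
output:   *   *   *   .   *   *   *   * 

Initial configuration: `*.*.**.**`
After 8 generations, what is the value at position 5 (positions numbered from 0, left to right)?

********.
*......**
********.  (repeats generation 1; period 2)
generation 8: *......**
position 5 holds .

.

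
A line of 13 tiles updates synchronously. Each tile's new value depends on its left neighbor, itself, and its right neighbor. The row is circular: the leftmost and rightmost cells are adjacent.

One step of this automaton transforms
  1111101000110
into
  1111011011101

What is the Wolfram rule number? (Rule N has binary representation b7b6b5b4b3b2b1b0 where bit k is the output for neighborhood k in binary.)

175

position 1: 111 → 1  (bit 7 = 1)
position 4: 110 → 0  (bit 6 = 0)
position 5: 101 → 1  (bit 5 = 1)
position 7: 100 → 0  (bit 4 = 0)
position 0: 011 → 1  (bit 3 = 1)
position 6: 010 → 1  (bit 2 = 1)
position 9: 001 → 1  (bit 1 = 1)
position 8: 000 → 1  (bit 0 = 1)
bits b7..b0 = 10101111 = 175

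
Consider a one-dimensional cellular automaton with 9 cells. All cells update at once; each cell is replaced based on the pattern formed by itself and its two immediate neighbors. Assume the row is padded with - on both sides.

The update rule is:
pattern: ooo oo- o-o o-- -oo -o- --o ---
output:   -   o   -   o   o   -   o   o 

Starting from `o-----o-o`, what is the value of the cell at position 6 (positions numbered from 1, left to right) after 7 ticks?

-ooooo---
oo---oooo
oooooo--o
o----ooo-
-ooooo-oo
oo---o-oo
ooooo--oo
position 6 holds -

-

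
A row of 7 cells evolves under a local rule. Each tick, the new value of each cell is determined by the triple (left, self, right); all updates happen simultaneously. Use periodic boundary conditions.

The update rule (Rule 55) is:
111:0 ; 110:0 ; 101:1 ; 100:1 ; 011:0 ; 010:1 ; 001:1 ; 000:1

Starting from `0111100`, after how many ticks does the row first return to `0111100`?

tick 1: 1000011
tick 2: 0111100

2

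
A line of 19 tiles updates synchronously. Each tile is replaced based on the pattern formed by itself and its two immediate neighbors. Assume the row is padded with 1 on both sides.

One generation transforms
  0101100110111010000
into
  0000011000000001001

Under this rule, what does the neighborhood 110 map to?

At position 4 the neighborhood is 110; the next row has 0 there.

0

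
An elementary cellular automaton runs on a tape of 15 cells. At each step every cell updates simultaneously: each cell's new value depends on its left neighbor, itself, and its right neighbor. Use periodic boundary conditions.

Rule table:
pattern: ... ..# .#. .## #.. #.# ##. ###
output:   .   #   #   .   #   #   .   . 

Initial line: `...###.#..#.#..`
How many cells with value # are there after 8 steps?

step 1: ..#...########.
step 2: .###.#........#
step 3: #...###......##
step 4: .#.#...#....#..
step 5: #####.###..###.
step 6: .....#...##...#
step 7: #...###.#..#.##
step 8: .#.#...######..
count of #: 8

8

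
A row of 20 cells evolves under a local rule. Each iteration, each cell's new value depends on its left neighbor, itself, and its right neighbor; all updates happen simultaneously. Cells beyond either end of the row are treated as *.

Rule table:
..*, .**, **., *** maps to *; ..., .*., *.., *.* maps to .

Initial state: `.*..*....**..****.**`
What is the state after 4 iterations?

.....******.*****.**

...*....***.*****.**
..*....****.*****.**
.*....*****.*****.**
.....******.*****.**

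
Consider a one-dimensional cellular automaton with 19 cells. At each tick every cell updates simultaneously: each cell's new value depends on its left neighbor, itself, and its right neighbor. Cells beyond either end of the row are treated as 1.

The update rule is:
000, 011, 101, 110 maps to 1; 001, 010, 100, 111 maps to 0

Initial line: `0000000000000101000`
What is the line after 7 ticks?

0111111111110010010
1100000000010000001
0101111111000111101
1011000001010100111
1111011100101000100
0001110100010010000
0101011001000000110

0101011001000000110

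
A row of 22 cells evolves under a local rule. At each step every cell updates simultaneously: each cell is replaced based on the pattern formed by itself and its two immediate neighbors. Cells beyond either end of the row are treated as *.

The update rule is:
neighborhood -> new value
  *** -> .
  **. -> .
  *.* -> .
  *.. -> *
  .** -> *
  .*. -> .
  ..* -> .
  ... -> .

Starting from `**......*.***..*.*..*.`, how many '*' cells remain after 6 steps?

..*.......*..*....*...
*..*.......*..*....*..
.*..*.......*..*....*.
..*..*.......*..*.....
*..*..*.......*..*....
.*..*..*.......*..*...
count of *: 5

5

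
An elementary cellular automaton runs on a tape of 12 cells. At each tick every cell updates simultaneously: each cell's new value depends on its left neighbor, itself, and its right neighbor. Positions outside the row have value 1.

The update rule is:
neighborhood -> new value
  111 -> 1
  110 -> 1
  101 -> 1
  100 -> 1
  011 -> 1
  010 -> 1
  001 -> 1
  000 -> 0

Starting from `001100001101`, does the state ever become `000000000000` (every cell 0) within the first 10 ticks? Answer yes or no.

no

tick 1: 111110011111
tick 2: 111111111111
tick 3: 111111111111  (fixed point — unchanged through tick 10)
tick 10 is 111111111111, still not uniform 0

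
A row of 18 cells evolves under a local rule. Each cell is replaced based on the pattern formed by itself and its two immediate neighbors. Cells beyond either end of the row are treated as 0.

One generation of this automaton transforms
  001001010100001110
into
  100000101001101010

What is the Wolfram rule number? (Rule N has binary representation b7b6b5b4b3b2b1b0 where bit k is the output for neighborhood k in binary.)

105

position 15: 111 → 0  (bit 7 = 0)
position 16: 110 → 1  (bit 6 = 1)
position 6: 101 → 1  (bit 5 = 1)
position 3: 100 → 0  (bit 4 = 0)
position 14: 011 → 1  (bit 3 = 1)
position 2: 010 → 0  (bit 2 = 0)
position 1: 001 → 0  (bit 1 = 0)
position 0: 000 → 1  (bit 0 = 1)
bits b7..b0 = 01101001 = 105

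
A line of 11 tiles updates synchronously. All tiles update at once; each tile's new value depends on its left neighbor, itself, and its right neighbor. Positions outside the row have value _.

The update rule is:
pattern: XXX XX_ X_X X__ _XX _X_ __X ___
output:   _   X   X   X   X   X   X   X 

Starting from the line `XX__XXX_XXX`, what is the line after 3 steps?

XXXXX_XXX_X

XXXXX_XXX_X
X___XXX_XXX
XXXXX_XXX_X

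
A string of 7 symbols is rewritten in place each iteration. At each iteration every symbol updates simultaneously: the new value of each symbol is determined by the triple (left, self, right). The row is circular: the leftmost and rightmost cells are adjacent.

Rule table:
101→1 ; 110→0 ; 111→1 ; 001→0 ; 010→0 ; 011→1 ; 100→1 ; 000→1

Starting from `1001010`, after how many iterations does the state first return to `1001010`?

0100101
1010010
0101001
1010100
0101010
0010101
1001010

7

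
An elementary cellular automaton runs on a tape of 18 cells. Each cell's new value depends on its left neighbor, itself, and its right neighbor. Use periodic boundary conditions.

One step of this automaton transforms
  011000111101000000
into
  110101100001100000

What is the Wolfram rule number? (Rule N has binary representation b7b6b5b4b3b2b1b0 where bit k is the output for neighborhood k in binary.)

position 7: 111 → 0  (bit 7 = 0)
position 2: 110 → 0  (bit 6 = 0)
position 10: 101 → 0  (bit 5 = 0)
position 3: 100 → 1  (bit 4 = 1)
position 1: 011 → 1  (bit 3 = 1)
position 11: 010 → 1  (bit 2 = 1)
position 0: 001 → 1  (bit 1 = 1)
position 4: 000 → 0  (bit 0 = 0)
bits b7..b0 = 00011110 = 30

30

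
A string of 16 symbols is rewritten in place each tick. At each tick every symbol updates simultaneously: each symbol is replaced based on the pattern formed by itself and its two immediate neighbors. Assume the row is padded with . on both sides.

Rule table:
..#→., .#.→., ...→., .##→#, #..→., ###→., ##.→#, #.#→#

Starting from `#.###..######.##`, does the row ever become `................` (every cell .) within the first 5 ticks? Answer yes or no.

tick 1: .##.#..#....####
tick 2: .###........#..#
tick 3: .#.#............
tick 4: ..#.............
tick 5: ................
all cells are . at tick 5

yes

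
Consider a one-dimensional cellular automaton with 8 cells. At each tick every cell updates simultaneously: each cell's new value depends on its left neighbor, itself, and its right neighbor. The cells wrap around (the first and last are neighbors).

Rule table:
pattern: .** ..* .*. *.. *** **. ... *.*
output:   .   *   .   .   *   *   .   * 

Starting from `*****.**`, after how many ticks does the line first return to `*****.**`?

tick 1: ******.*
tick 2: *******.
tick 3: .*******
tick 4: *.******
tick 5: **.*****
tick 6: ***.****
tick 7: ****.***
tick 8: *****.**

8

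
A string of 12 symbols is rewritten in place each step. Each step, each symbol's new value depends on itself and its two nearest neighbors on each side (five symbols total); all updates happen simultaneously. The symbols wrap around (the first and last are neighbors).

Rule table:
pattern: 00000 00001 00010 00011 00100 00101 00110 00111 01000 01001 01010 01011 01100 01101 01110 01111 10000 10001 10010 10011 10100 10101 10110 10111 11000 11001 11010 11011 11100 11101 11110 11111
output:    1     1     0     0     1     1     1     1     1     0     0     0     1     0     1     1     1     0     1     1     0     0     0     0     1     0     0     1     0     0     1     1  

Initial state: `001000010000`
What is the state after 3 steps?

000000000110

step 1: 101111011111
step 2: 010110101111
step 3: 000000000110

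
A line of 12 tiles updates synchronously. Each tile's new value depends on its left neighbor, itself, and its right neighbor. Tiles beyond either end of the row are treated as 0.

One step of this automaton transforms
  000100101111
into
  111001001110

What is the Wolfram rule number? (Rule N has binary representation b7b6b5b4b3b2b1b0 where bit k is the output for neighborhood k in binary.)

139

position 9: 111 → 1  (bit 7 = 1)
position 11: 110 → 0  (bit 6 = 0)
position 7: 101 → 0  (bit 5 = 0)
position 4: 100 → 0  (bit 4 = 0)
position 8: 011 → 1  (bit 3 = 1)
position 3: 010 → 0  (bit 2 = 0)
position 2: 001 → 1  (bit 1 = 1)
position 0: 000 → 1  (bit 0 = 1)
bits b7..b0 = 10001011 = 139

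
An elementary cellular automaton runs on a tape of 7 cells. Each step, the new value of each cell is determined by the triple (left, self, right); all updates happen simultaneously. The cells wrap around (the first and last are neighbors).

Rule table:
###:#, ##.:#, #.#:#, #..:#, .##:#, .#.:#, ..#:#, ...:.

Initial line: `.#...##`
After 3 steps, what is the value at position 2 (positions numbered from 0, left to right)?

step 1: ###.###
step 2: #######
step 3: #######
position 2 holds #

#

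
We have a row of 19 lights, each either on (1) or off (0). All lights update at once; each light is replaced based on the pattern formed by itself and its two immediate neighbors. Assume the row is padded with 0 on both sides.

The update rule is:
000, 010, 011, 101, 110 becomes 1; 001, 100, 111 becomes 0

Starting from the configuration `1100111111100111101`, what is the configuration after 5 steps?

1100111011100100111

step 1: 1100100000100100111
step 2: 1100101110100100101
step 3: 1100111011100100111
step 4: 1100101110100100101  (repeats step 2; period 2)
step 5: 1100111011100100111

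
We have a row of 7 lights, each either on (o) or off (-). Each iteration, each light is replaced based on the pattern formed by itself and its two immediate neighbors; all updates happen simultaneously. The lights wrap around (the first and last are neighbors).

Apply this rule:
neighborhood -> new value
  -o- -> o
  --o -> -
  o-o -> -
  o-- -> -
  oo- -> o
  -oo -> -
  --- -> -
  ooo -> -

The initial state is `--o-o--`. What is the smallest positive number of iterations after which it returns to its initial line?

1

iteration 1: --o-o--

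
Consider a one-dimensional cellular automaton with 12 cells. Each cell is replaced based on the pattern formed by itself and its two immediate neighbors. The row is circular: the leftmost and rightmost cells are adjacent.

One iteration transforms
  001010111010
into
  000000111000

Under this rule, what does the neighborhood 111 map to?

At position 7 the neighborhood is 111; the next row has 1 there.

1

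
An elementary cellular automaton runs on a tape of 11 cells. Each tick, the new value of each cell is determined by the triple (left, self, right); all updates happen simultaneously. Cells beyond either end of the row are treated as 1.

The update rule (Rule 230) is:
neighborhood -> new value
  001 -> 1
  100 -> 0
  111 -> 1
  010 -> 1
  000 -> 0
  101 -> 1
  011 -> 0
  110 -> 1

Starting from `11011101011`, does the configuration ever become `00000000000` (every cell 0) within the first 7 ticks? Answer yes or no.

11101111101
11110111110
11111011111
11111101111
11111110111
11111111011
11111111101
tick 7 is 11111111101, still not uniform 0

no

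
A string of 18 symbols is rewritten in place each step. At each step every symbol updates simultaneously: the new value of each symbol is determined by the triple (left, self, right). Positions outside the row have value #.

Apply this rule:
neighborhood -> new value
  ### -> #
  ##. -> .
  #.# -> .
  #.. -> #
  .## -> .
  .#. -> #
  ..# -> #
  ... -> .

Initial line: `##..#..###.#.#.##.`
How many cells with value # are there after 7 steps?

step 1: #.#####.#..#.#....
step 2: ...###..####.##..#
step 3: #.#.#.##.##....##.
step 4: ..#.#......#..#...
step 5: ###.##....######.#
step 6: ##....#..#.####...
step 7: #.#..#####..##.#.#
count of #: 11

11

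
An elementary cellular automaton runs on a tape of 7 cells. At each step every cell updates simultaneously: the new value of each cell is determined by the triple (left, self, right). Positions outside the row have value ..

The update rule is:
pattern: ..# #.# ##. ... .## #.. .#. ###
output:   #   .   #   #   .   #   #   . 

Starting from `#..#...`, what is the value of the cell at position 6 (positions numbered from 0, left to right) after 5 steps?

#######
......#
#######  (repeats step 1; period 2)
step 5: #######
position 6 holds #

#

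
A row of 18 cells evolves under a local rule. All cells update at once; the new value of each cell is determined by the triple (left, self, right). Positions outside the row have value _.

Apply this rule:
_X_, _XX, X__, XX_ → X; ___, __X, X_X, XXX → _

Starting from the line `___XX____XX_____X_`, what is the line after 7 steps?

___X_X_X_X_X_XX_XX

___XXX___XXX____XX
___X_XX__X_XX___XX
___X_XXX_X_XXX__XX
___X_X_X_X_X_XX_XX
___X_X_X_X_X_XX_XX  (fixed point — unchanged through step 7)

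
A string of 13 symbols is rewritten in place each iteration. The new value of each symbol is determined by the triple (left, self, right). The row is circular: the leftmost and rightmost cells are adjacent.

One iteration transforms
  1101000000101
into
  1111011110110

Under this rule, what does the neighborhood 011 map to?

0

At position 12 the neighborhood is 011; the next row has 0 there.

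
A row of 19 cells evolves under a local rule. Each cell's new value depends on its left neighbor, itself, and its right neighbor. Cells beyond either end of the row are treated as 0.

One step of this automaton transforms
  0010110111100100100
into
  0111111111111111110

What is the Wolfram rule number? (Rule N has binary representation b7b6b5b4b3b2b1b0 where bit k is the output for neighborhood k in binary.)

254

position 8: 111 → 1  (bit 7 = 1)
position 5: 110 → 1  (bit 6 = 1)
position 3: 101 → 1  (bit 5 = 1)
position 11: 100 → 1  (bit 4 = 1)
position 4: 011 → 1  (bit 3 = 1)
position 2: 010 → 1  (bit 2 = 1)
position 1: 001 → 1  (bit 1 = 1)
position 0: 000 → 0  (bit 0 = 0)
bits b7..b0 = 11111110 = 254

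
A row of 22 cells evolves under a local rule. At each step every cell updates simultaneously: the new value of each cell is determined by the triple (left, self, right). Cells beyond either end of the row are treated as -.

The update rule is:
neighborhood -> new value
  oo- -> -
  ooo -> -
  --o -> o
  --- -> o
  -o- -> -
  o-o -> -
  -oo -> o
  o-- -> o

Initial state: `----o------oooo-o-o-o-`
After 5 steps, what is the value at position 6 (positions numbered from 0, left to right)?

oooo-ooooooo---------o
o----o------ooooooooo-
-oooo-ooooooo--------o
oo----o------oooooooo-
o-oooo-ooooooo-------o
position 6 holds -

-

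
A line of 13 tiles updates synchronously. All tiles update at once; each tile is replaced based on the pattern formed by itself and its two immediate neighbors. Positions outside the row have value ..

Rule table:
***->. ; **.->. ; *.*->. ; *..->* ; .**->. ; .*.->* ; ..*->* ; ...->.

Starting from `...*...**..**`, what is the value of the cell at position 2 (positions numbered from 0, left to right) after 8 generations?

..***.*..**..
.*....***..*.
***..*...****
...****.*....
..*.....**...
.***...*..*..
*...*.******.
**.**.......*
position 2 holds .

.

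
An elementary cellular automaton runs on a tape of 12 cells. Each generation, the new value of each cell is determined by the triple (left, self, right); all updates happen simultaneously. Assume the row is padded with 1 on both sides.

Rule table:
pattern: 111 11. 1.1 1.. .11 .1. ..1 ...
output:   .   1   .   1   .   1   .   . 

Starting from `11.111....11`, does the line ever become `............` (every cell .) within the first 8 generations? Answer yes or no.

.1...11.....
.11...11....
..11...11...
1..11...11..
11..11...11.
.11..11...1.
..11..11..1.
1..11..11.1.
generation 8 is 1..11..11.1., still not uniform .

no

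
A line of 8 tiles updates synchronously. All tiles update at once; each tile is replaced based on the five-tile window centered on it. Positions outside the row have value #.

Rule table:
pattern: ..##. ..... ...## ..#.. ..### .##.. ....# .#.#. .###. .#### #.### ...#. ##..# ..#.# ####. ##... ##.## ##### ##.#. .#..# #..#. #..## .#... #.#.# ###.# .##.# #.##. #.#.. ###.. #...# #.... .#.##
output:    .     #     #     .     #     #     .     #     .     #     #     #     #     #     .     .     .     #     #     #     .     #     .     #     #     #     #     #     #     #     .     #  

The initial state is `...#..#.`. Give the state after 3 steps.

step 1: .##.#.##
step 2: .#######
step 3: .#######

.#######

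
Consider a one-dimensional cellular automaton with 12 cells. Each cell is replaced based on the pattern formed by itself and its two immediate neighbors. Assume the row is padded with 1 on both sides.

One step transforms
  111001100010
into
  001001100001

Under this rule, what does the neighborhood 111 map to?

At position 0 the neighborhood is 111; the next row has 0 there.

0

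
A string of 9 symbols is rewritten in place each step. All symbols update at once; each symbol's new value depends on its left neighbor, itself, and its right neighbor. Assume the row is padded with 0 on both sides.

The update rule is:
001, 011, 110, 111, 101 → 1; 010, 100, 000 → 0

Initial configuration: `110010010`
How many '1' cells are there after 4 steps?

110100100
111001000
111010000
111100000
count of 1: 4

4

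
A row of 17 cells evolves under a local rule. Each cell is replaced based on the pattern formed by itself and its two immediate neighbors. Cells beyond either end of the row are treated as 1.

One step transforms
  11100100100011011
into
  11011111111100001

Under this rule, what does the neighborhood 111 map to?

1

At position 0 the neighborhood is 111; the next row has 1 there.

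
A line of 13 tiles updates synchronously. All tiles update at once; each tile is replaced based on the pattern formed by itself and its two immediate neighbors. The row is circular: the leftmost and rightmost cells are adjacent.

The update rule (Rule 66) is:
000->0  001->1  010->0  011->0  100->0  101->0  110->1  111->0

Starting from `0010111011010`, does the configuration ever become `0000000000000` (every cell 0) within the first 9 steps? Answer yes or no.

no

step 1: 0100001001000
step 2: 1000010010000
step 3: 0000100100001
step 4: 0001001000010
step 5: 0010010000100
step 6: 0100100001000
step 7: 1001000010000
step 8: 0010000100001
step 9: 0100001000010
step 9 is 0100001000010, still not uniform 0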